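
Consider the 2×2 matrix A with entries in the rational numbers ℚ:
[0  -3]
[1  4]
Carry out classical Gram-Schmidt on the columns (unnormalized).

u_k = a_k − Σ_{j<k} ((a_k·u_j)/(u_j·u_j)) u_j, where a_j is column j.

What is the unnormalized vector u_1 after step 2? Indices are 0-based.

u_1 = (-3, 0)

Step 1: u_0 = a_0 = (0, 1).
Step 2: u_1 = a_1 − (4)·u_0 = (-3, 0).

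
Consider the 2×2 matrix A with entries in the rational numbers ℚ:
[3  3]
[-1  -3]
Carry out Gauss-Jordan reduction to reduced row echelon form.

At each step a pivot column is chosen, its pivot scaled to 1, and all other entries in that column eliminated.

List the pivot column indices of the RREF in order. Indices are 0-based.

pivot columns: 0, 1

step 1: normalize row 0 (÷3) = (1, 1)
  row 1: subtract -1×row0 = (0, -2)
step 2: normalize row 1 (÷-2) = (0, 1)
  row 0: subtract 1×row1 = (1, 0)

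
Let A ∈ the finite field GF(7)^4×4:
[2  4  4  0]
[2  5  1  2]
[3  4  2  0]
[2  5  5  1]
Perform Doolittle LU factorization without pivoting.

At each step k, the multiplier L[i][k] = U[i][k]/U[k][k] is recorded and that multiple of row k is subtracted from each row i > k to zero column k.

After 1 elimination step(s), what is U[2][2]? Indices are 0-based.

U[2][2] = 3

Step 1: pivot at (0,0) is 2.
  row1 ← row1 − (1)·row0  ⇒  L[1][0]=1, U row1=(0, 1, 4, 2)
  row2 ← row2 − (5)·row0  ⇒  L[2][0]=5, U row2=(0, 5, 3, 0)
  row3 ← row3 − (1)·row0  ⇒  L[3][0]=1, U row3=(0, 1, 1, 1)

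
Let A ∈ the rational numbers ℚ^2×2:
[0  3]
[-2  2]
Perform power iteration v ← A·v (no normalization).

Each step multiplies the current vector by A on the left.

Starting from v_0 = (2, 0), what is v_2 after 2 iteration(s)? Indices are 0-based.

v_2 = (-12, -8)

v_0 = (2, 0).
v_1 = A·v_0 = (0, -4).
v_2 = A·v_1 = (-12, -8).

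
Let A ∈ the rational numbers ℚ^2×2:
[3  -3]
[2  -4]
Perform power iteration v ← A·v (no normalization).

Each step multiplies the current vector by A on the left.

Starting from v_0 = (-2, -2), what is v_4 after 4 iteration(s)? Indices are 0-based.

v_4 = (-84, -136)

v_0 = (-2, -2).
v_1 = A·v_0 = (0, 4).
v_2 = A·v_1 = (-12, -16).
v_3 = A·v_2 = (12, 40).
v_4 = A·v_3 = (-84, -136).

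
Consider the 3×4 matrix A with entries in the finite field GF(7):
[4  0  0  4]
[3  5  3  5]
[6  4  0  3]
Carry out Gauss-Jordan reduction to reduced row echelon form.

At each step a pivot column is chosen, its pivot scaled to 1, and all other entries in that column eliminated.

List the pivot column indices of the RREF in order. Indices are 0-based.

pivot columns: 0, 1, 2

step 1: normalize row 0 (÷4) = (1, 0, 0, 1)
  row 1: subtract 3×row0 = (0, 5, 3, 2)
  row 2: subtract 6×row0 = (0, 4, 0, 4)
step 2: normalize row 1 (÷5) = (0, 1, 2, 6)
  row 2: subtract 4×row1 = (0, 0, 6, 1)
step 3: normalize row 2 (÷6) = (0, 0, 1, 6)
  row 1: subtract 2×row2 = (0, 1, 0, 1)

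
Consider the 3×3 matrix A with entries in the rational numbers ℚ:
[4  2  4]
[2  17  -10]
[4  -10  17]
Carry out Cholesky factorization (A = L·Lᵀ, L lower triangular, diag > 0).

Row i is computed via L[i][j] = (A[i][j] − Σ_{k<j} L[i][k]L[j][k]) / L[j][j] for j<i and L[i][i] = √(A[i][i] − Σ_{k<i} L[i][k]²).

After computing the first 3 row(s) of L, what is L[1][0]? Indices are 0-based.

Step 1: L[0][0] = √(4) = 2.
  L[1][0] = (2) / L[0][0] = 1.
Step 2: L[1][1] = √(16) = 4.
  L[2][0] = (4) / L[0][0] = 2.
  L[2][1] = (-12) / L[1][1] = -3.
Step 3: L[2][2] = √(4) = 2.

L[1][0] = 1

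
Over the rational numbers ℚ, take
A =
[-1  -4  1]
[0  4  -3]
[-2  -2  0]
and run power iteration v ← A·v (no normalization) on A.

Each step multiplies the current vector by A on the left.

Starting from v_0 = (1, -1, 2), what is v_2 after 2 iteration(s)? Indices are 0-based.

v_2 = (35, -40, 10)

v_0 = (1, -1, 2).
v_1 = A·v_0 = (5, -10, 0).
v_2 = A·v_1 = (35, -40, 10).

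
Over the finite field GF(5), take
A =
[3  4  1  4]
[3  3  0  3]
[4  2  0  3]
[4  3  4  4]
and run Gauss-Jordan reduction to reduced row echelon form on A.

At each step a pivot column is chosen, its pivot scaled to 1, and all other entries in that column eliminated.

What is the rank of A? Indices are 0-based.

step 1: normalize row 0 (÷3) = (1, 3, 2, 3)
  row 1: subtract 3×row0 = (0, 4, 4, 4)
  row 2: subtract 4×row0 = (0, 0, 2, 1)
  row 3: subtract 4×row0 = (0, 1, 1, 2)
step 2: normalize row 1 (÷4) = (0, 1, 1, 1)
  row 0: subtract 3×row1 = (1, 0, 4, 0)
  row 3: subtract 1×row1 = (0, 0, 0, 1)
step 3: normalize row 2 (÷2) = (0, 0, 1, 3)
  row 0: subtract 4×row2 = (1, 0, 0, 3)
  row 1: subtract 1×row2 = (0, 1, 0, 3)
step 4: normalize row 3 (÷1) = (0, 0, 0, 1)
  row 0: subtract 3×row3 = (1, 0, 0, 0)
  row 1: subtract 3×row3 = (0, 1, 0, 0)
  row 2: subtract 3×row3 = (0, 0, 1, 0)

rank = 4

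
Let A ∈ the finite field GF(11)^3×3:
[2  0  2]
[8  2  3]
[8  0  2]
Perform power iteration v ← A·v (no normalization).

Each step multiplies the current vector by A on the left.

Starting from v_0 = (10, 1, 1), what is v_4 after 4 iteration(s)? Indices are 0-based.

v_4 = (5, 7, 3)

v_0 = (10, 1, 1).
v_1 = A·v_0 = (0, 8, 5).
v_2 = A·v_1 = (10, 9, 10).
v_3 = A·v_2 = (7, 7, 1).
v_4 = A·v_3 = (5, 7, 3).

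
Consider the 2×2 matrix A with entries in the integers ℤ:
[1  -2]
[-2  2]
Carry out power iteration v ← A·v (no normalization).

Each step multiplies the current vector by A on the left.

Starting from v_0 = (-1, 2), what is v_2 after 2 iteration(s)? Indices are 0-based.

v_0 = (-1, 2).
v_1 = A·v_0 = (-5, 6).
v_2 = A·v_1 = (-17, 22).

v_2 = (-17, 22)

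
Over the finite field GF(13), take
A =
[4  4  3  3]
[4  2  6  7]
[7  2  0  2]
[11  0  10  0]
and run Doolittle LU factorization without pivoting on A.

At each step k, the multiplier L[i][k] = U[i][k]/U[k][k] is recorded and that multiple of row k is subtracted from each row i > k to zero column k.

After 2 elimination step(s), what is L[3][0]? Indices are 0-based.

Step 1: pivot at (0,0) is 4.
  row1 ← row1 − (1)·row0  ⇒  L[1][0]=1, U row1=(0, 11, 3, 4)
  row2 ← row2 − (5)·row0  ⇒  L[2][0]=5, U row2=(0, 8, 11, 0)
  row3 ← row3 − (6)·row0  ⇒  L[3][0]=6, U row3=(0, 2, 5, 8)
Step 2: pivot at (1,1) is 11.
  row2 ← row2 − (9)·row1  ⇒  L[2][1]=9, U row2=(0, 0, 10, 3)
  row3 ← row3 − (12)·row1  ⇒  L[3][1]=12, U row3=(0, 0, 8, 12)

L[3][0] = 6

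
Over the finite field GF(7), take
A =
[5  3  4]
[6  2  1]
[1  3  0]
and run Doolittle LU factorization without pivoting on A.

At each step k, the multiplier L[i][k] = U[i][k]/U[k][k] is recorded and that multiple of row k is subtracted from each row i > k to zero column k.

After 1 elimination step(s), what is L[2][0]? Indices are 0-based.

[col 0] pivot 5
  R1 -= 4*R0 → (0, 4, 6)  (L[1][0] := 4)
  R2 -= 3*R0 → (0, 1, 2)  (L[2][0] := 3)

L[2][0] = 3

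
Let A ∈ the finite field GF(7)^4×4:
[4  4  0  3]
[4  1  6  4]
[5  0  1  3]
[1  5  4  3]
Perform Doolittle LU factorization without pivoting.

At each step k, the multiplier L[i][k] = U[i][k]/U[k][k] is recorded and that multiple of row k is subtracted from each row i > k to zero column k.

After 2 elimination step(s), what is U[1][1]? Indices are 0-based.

U[1][1] = 4

[col 0] pivot 4
  R1 -= 1*R0 → (0, 4, 6, 1)  (L[1][0] := 1)
  R2 -= 3*R0 → (0, 2, 1, 1)  (L[2][0] := 3)
  R3 -= 2*R0 → (0, 4, 4, 4)  (L[3][0] := 2)
[col 1] pivot 4
  R2 -= 4*R1 → (0, 0, 5, 4)  (L[2][1] := 4)
  R3 -= 1*R1 → (0, 0, 5, 3)  (L[3][1] := 1)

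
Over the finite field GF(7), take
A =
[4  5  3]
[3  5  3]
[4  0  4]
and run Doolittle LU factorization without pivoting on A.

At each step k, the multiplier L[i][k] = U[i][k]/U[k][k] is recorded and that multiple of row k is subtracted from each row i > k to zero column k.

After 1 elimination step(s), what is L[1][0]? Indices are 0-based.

[col 0] pivot 4
  R1 -= 6*R0 → (0, 3, 6)  (L[1][0] := 6)
  R2 -= 1*R0 → (0, 2, 1)  (L[2][0] := 1)

L[1][0] = 6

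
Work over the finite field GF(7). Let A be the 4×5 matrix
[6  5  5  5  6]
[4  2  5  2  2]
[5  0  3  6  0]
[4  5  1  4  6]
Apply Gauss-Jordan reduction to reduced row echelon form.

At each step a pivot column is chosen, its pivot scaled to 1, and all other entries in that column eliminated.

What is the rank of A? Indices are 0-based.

step 1: normalize row 0 (÷6) = (1, 2, 2, 2, 1)
  row 1: subtract 4×row0 = (0, 1, 4, 1, 5)
  row 2: subtract 5×row0 = (0, 4, 0, 3, 2)
  row 3: subtract 4×row0 = (0, 4, 0, 3, 2)
step 2: normalize row 1 (÷1) = (0, 1, 4, 1, 5)
  row 0: subtract 2×row1 = (1, 0, 1, 0, 5)
  row 2: subtract 4×row1 = (0, 0, 5, 6, 3)
  row 3: subtract 4×row1 = (0, 0, 5, 6, 3)
step 3: normalize row 2 (÷5) = (0, 0, 1, 4, 2)
  row 0: subtract 1×row2 = (1, 0, 0, 3, 3)
  row 1: subtract 4×row2 = (0, 1, 0, 6, 4)
  row 3: subtract 5×row2 = (0, 0, 0, 0, 0)
skip col 3 (zero from row 3)
skip col 4 (zero from row 3)

rank = 3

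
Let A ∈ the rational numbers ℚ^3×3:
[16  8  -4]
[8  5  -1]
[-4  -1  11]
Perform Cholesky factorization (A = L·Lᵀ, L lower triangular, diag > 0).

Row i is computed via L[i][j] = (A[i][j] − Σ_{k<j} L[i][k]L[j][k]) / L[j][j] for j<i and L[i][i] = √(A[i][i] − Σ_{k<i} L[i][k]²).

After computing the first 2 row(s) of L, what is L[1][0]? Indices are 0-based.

Step 1: L[0][0] = √(16) = 4.
  L[1][0] = (8) / L[0][0] = 2.
Step 2: L[1][1] = √(1) = 1.

L[1][0] = 2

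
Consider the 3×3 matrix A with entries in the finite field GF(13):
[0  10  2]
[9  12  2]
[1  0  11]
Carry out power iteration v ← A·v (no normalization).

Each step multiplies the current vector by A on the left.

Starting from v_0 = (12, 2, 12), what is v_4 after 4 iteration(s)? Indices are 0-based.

v_4 = (9, 9, 3)

v_0 = (12, 2, 12).
v_1 = A·v_0 = (5, 0, 1).
v_2 = A·v_1 = (2, 8, 3).
v_3 = A·v_2 = (8, 3, 9).
v_4 = A·v_3 = (9, 9, 3).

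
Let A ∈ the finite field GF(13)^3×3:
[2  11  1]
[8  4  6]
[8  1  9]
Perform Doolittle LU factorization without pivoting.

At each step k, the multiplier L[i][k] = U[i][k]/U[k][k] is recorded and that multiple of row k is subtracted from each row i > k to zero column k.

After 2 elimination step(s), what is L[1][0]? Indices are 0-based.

[col 0] pivot 2
  R1 -= 4*R0 → (0, 12, 2)  (L[1][0] := 4)
  R2 -= 4*R0 → (0, 9, 5)  (L[2][0] := 4)
[col 1] pivot 12
  R2 -= 4*R1 → (0, 0, 10)  (L[2][1] := 4)

L[1][0] = 4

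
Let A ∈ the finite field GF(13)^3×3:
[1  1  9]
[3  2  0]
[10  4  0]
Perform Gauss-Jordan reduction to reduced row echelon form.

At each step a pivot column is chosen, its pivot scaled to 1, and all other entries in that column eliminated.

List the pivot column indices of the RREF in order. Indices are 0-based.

[1] R0 /= 1  ⇒  (1, 1, 9)
     R1 -= 3·R0  ⇒  (0, 12, 12)
     R2 -= 10·R0  ⇒  (0, 7, 1)
[2] R1 /= 12  ⇒  (0, 1, 1)
     R0 -= 1·R1  ⇒  (1, 0, 8)
     R2 -= 7·R1  ⇒  (0, 0, 7)
[3] R2 /= 7  ⇒  (0, 0, 1)
     R0 -= 8·R2  ⇒  (1, 0, 0)
     R1 -= 1·R2  ⇒  (0, 1, 0)

pivot columns: 0, 1, 2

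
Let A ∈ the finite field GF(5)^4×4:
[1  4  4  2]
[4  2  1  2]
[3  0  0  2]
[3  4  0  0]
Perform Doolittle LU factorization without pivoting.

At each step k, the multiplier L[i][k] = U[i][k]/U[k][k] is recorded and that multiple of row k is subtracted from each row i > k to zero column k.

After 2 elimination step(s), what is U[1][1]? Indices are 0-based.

U[1][1] = 1

[col 0] pivot 1
  R1 -= 4*R0 → (0, 1, 0, 4)  (L[1][0] := 4)
  R2 -= 3*R0 → (0, 3, 3, 1)  (L[2][0] := 3)
  R3 -= 3*R0 → (0, 2, 3, 4)  (L[3][0] := 3)
[col 1] pivot 1
  R2 -= 3*R1 → (0, 0, 3, 4)  (L[2][1] := 3)
  R3 -= 2*R1 → (0, 0, 3, 1)  (L[3][1] := 2)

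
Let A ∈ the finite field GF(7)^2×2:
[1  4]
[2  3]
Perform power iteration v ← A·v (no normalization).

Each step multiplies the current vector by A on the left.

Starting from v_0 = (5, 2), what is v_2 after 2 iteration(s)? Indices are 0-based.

v_0 = (5, 2).
v_1 = A·v_0 = (6, 2).
v_2 = A·v_1 = (0, 4).

v_2 = (0, 4)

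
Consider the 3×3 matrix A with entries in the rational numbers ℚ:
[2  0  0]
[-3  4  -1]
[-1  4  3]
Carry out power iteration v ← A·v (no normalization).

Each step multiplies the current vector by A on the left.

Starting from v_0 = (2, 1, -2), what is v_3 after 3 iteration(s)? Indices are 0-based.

v_3 = (16, -40, -88)

v_0 = (2, 1, -2).
v_1 = A·v_0 = (4, 0, -4).
v_2 = A·v_1 = (8, -8, -16).
v_3 = A·v_2 = (16, -40, -88).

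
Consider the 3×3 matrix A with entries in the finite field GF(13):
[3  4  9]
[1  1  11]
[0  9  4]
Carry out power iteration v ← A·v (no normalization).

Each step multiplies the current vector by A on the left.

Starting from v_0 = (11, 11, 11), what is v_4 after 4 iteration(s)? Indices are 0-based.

v_4 = (3, 6, 10)

v_0 = (11, 11, 11).
v_1 = A·v_0 = (7, 0, 0).
v_2 = A·v_1 = (8, 7, 0).
v_3 = A·v_2 = (0, 2, 11).
v_4 = A·v_3 = (3, 6, 10).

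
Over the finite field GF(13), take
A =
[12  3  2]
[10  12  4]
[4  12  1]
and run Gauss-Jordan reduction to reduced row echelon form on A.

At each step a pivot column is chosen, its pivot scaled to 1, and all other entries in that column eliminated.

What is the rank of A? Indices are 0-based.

rank = 3

[1] R0 /= 12  ⇒  (1, 10, 11)
     R1 -= 10·R0  ⇒  (0, 3, 11)
     R2 -= 4·R0  ⇒  (0, 11, 9)
[2] R1 /= 3  ⇒  (0, 1, 8)
     R0 -= 10·R1  ⇒  (1, 0, 9)
     R2 -= 11·R1  ⇒  (0, 0, 12)
[3] R2 /= 12  ⇒  (0, 0, 1)
     R0 -= 9·R2  ⇒  (1, 0, 0)
     R1 -= 8·R2  ⇒  (0, 1, 0)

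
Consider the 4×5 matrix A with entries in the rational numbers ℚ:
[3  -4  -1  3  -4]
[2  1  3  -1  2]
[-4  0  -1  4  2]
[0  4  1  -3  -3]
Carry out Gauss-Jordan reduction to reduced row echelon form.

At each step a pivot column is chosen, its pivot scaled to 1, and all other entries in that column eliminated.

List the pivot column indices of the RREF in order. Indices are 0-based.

pivot columns: 0, 1, 2, 3

step 1: normalize row 0 (÷3) = (1, -4/3, -1/3, 1, -4/3)
  row 1: subtract 2×row0 = (0, 11/3, 11/3, -3, 14/3)
  row 2: subtract -4×row0 = (0, -16/3, -7/3, 8, -10/3)
step 2: normalize row 1 (÷11/3) = (0, 1, 1, -9/11, 14/11)
  row 0: subtract -4/3×row1 = (1, 0, 1, -1/11, 4/11)
  row 2: subtract -16/3×row1 = (0, 0, 3, 40/11, 38/11)
  row 3: subtract 4×row1 = (0, 0, -3, 3/11, -89/11)
step 3: normalize row 2 (÷3) = (0, 0, 1, 40/33, 38/33)
  row 0: subtract 1×row2 = (1, 0, 0, -43/33, -26/33)
  row 1: subtract 1×row2 = (0, 1, 0, -67/33, 4/33)
  row 3: subtract -3×row2 = (0, 0, 0, 43/11, -51/11)
step 4: normalize row 3 (÷43/11) = (0, 0, 0, 1, -51/43)
  row 0: subtract -43/33×row3 = (1, 0, 0, 0, -7/3)
  row 1: subtract -67/33×row3 = (0, 1, 0, 0, -295/129)
  row 2: subtract 40/33×row3 = (0, 0, 1, 0, 334/129)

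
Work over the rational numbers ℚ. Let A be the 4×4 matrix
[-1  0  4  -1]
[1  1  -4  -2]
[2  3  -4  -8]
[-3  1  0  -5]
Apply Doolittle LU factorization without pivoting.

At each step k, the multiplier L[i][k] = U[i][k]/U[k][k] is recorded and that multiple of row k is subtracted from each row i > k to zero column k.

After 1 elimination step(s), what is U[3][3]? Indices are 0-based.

U[3][3] = -2

k=0: U[0][0]=-1
  eliminate (1,0): mult=-1, new row 1: (0, 1, 0, -3); set L[1][0]=-1
  eliminate (2,0): mult=-2, new row 2: (0, 3, 4, -10); set L[2][0]=-2
  eliminate (3,0): mult=3, new row 3: (0, 1, -12, -2); set L[3][0]=3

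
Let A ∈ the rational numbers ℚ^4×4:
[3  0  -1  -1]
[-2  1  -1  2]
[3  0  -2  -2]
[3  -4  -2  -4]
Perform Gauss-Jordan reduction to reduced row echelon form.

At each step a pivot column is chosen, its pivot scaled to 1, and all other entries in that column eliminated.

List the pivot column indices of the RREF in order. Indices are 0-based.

pivot(0,0)=3: scale R0 → (1, 0, -1/3, -1/3)
  clear (1,0): R1 −= (-2)R0 → (0, 1, -5/3, 4/3)
  clear (2,0): R2 −= (3)R0 → (0, 0, -1, -1)
  clear (3,0): R3 −= (3)R0 → (0, -4, -1, -3)
pivot(1,1)=1: scale R1 → (0, 1, -5/3, 4/3)
  clear (3,1): R3 −= (-4)R1 → (0, 0, -23/3, 7/3)
pivot(2,2)=-1: scale R2 → (0, 0, 1, 1)
  clear (0,2): R0 −= (-1/3)R2 → (1, 0, 0, 0)
  clear (1,2): R1 −= (-5/3)R2 → (0, 1, 0, 3)
  clear (3,2): R3 −= (-23/3)R2 → (0, 0, 0, 10)
pivot(3,3)=10: scale R3 → (0, 0, 0, 1)
  clear (1,3): R1 −= (3)R3 → (0, 1, 0, 0)
  clear (2,3): R2 −= (1)R3 → (0, 0, 1, 0)

pivot columns: 0, 1, 2, 3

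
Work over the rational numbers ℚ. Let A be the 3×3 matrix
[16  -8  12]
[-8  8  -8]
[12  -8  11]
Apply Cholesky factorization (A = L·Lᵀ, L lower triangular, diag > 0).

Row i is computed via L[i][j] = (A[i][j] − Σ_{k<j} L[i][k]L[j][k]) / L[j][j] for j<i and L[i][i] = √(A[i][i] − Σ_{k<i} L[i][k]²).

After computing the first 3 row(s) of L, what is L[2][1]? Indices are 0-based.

L[2][1] = -1

Step 1: L[0][0] = √(16) = 4.
  L[1][0] = (-8) / L[0][0] = -2.
Step 2: L[1][1] = √(4) = 2.
  L[2][0] = (12) / L[0][0] = 3.
  L[2][1] = (-2) / L[1][1] = -1.
Step 3: L[2][2] = √(1) = 1.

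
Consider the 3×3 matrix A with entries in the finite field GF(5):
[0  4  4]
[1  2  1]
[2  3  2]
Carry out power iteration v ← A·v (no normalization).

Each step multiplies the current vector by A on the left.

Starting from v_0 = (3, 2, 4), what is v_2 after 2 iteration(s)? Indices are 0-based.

v_0 = (3, 2, 4).
v_1 = A·v_0 = (4, 1, 0).
v_2 = A·v_1 = (4, 1, 1).

v_2 = (4, 1, 1)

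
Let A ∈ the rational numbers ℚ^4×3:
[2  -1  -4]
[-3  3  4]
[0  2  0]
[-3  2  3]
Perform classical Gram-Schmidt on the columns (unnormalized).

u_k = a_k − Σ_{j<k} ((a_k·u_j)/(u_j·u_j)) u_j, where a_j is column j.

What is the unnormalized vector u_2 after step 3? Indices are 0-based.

Step 1: u_0 = a_0 = (2, -3, 0, -3).
Step 2: u_1 = a_1 − (-17/22)·u_0 = (6/11, 15/22, 2, -7/22).
Step 3: u_2 = a_2 − (-29/22)·u_0 − (-9/107)·u_1 = (-141/107, 11/107, 18/107, -105/107).

u_2 = (-141/107, 11/107, 18/107, -105/107)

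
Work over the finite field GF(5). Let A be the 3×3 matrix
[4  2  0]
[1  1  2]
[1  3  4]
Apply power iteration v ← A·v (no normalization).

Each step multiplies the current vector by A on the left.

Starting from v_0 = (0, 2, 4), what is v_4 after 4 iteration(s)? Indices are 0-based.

v_4 = (1, 4, 1)

v_0 = (0, 2, 4).
v_1 = A·v_0 = (4, 0, 2).
v_2 = A·v_1 = (1, 3, 2).
v_3 = A·v_2 = (0, 3, 3).
v_4 = A·v_3 = (1, 4, 1).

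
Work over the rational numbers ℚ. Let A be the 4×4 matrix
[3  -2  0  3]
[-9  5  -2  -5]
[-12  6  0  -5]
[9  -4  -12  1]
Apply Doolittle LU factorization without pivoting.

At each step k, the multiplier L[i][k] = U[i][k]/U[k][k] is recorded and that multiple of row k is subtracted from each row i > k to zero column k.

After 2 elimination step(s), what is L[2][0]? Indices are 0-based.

Step 1: pivot at (0,0) is 3.
  row1 ← row1 − (-3)·row0  ⇒  L[1][0]=-3, U row1=(0, -1, -2, 4)
  row2 ← row2 − (-4)·row0  ⇒  L[2][0]=-4, U row2=(0, -2, 0, 7)
  row3 ← row3 − (3)·row0  ⇒  L[3][0]=3, U row3=(0, 2, -12, -8)
Step 2: pivot at (1,1) is -1.
  row2 ← row2 − (2)·row1  ⇒  L[2][1]=2, U row2=(0, 0, 4, -1)
  row3 ← row3 − (-2)·row1  ⇒  L[3][1]=-2, U row3=(0, 0, -16, 0)

L[2][0] = -4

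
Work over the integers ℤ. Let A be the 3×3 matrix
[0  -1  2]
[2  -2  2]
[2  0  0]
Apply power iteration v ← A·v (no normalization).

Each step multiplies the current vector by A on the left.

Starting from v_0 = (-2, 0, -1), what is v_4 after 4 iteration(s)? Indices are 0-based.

v_0 = (-2, 0, -1).
v_1 = A·v_0 = (-2, -6, -4).
v_2 = A·v_1 = (-2, 0, -4).
v_3 = A·v_2 = (-8, -12, -4).
v_4 = A·v_3 = (4, 0, -16).

v_4 = (4, 0, -16)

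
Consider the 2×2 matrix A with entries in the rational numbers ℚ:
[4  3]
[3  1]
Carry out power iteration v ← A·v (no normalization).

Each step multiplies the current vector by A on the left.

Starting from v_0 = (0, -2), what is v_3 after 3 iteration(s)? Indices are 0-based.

v_3 = (-180, -110)

v_0 = (0, -2).
v_1 = A·v_0 = (-6, -2).
v_2 = A·v_1 = (-30, -20).
v_3 = A·v_2 = (-180, -110).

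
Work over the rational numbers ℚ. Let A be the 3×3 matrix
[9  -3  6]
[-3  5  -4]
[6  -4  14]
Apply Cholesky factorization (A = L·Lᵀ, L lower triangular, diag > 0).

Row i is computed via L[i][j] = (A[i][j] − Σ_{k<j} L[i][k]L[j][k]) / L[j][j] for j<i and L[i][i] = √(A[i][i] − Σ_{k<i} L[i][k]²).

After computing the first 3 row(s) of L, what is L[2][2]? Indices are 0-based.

L[2][2] = 3

Step 1: L[0][0] = √(9) = 3.
  L[1][0] = (-3) / L[0][0] = -1.
Step 2: L[1][1] = √(4) = 2.
  L[2][0] = (6) / L[0][0] = 2.
  L[2][1] = (-2) / L[1][1] = -1.
Step 3: L[2][2] = √(9) = 3.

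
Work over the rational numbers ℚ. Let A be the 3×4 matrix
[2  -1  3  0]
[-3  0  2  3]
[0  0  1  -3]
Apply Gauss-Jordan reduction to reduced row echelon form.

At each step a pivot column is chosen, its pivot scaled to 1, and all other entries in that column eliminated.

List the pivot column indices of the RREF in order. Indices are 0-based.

step 1: normalize row 0 (÷2) = (1, -1/2, 3/2, 0)
  row 1: subtract -3×row0 = (0, -3/2, 13/2, 3)
step 2: normalize row 1 (÷-3/2) = (0, 1, -13/3, -2)
  row 0: subtract -1/2×row1 = (1, 0, -2/3, -1)
step 3: normalize row 2 (÷1) = (0, 0, 1, -3)
  row 0: subtract -2/3×row2 = (1, 0, 0, -3)
  row 1: subtract -13/3×row2 = (0, 1, 0, -15)

pivot columns: 0, 1, 2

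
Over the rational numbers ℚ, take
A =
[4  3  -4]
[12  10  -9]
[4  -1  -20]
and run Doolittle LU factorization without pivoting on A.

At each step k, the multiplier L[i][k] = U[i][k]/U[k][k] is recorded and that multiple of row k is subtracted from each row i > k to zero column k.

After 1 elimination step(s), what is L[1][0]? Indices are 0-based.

L[1][0] = 3

k=0: U[0][0]=4
  eliminate (1,0): mult=3, new row 1: (0, 1, 3); set L[1][0]=3
  eliminate (2,0): mult=1, new row 2: (0, -4, -16); set L[2][0]=1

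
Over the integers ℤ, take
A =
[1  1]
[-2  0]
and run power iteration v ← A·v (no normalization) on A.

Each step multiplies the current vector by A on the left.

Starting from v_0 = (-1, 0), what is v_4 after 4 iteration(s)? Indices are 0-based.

v_4 = (1, -6)

v_0 = (-1, 0).
v_1 = A·v_0 = (-1, 2).
v_2 = A·v_1 = (1, 2).
v_3 = A·v_2 = (3, -2).
v_4 = A·v_3 = (1, -6).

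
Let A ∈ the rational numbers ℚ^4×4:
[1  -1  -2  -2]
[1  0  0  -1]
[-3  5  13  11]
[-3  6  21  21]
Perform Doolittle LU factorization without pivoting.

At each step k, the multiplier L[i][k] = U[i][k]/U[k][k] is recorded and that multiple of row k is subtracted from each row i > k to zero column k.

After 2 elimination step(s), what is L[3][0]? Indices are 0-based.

L[3][0] = -3

Step 1: pivot at (0,0) is 1.
  row1 ← row1 − (1)·row0  ⇒  L[1][0]=1, U row1=(0, 1, 2, 1)
  row2 ← row2 − (-3)·row0  ⇒  L[2][0]=-3, U row2=(0, 2, 7, 5)
  row3 ← row3 − (-3)·row0  ⇒  L[3][0]=-3, U row3=(0, 3, 15, 15)
Step 2: pivot at (1,1) is 1.
  row2 ← row2 − (2)·row1  ⇒  L[2][1]=2, U row2=(0, 0, 3, 3)
  row3 ← row3 − (3)·row1  ⇒  L[3][1]=3, U row3=(0, 0, 9, 12)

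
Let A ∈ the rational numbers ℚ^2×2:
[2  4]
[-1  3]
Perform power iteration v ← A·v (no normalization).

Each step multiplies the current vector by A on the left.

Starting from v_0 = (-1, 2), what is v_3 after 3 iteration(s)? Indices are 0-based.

v_0 = (-1, 2).
v_1 = A·v_0 = (6, 7).
v_2 = A·v_1 = (40, 15).
v_3 = A·v_2 = (140, 5).

v_3 = (140, 5)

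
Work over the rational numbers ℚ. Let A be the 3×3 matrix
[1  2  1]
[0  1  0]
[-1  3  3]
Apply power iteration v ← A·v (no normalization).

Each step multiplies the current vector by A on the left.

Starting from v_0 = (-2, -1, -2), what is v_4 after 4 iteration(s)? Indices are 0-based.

v_0 = (-2, -1, -2).
v_1 = A·v_0 = (-6, -1, -7).
v_2 = A·v_1 = (-15, -1, -18).
v_3 = A·v_2 = (-35, -1, -42).
v_4 = A·v_3 = (-79, -1, -94).

v_4 = (-79, -1, -94)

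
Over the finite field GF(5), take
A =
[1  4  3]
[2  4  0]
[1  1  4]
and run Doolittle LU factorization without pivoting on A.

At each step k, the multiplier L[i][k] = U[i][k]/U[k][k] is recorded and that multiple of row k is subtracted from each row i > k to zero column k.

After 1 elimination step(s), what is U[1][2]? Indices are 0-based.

Step 1: pivot at (0,0) is 1.
  row1 ← row1 − (2)·row0  ⇒  L[1][0]=2, U row1=(0, 1, 4)
  row2 ← row2 − (1)·row0  ⇒  L[2][0]=1, U row2=(0, 2, 1)

U[1][2] = 4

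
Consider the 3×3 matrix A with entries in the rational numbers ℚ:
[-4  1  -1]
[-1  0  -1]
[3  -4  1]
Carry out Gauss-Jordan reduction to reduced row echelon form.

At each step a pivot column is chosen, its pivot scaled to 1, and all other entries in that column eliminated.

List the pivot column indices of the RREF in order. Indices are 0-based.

pivot columns: 0, 1, 2

pivot(0,0)=-4: scale R0 → (1, -1/4, 1/4)
  clear (1,0): R1 −= (-1)R0 → (0, -1/4, -3/4)
  clear (2,0): R2 −= (3)R0 → (0, -13/4, 1/4)
pivot(1,1)=-1/4: scale R1 → (0, 1, 3)
  clear (0,1): R0 −= (-1/4)R1 → (1, 0, 1)
  clear (2,1): R2 −= (-13/4)R1 → (0, 0, 10)
pivot(2,2)=10: scale R2 → (0, 0, 1)
  clear (0,2): R0 −= (1)R2 → (1, 0, 0)
  clear (1,2): R1 −= (3)R2 → (0, 1, 0)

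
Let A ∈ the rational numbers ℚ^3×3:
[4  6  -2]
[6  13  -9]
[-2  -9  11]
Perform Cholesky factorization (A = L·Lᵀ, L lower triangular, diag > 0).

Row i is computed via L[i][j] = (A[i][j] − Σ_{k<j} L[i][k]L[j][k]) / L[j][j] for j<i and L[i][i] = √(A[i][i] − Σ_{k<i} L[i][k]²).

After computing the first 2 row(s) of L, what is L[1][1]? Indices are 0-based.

L[1][1] = 2

Step 1: L[0][0] = √(4) = 2.
  L[1][0] = (6) / L[0][0] = 3.
Step 2: L[1][1] = √(4) = 2.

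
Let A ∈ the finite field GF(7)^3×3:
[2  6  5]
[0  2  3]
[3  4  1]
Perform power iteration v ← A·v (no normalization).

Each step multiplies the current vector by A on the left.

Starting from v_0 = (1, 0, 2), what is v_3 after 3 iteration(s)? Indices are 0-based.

v_0 = (1, 0, 2).
v_1 = A·v_0 = (5, 6, 5).
v_2 = A·v_1 = (1, 6, 2).
v_3 = A·v_2 = (6, 4, 1).

v_3 = (6, 4, 1)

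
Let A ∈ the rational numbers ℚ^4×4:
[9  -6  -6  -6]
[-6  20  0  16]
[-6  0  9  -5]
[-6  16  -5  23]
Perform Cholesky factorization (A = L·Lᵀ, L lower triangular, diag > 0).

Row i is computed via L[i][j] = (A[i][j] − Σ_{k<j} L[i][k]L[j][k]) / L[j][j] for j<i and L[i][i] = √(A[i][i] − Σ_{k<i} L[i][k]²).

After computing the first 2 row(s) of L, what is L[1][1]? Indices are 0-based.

Step 1: L[0][0] = √(9) = 3.
  L[1][0] = (-6) / L[0][0] = -2.
Step 2: L[1][1] = √(16) = 4.

L[1][1] = 4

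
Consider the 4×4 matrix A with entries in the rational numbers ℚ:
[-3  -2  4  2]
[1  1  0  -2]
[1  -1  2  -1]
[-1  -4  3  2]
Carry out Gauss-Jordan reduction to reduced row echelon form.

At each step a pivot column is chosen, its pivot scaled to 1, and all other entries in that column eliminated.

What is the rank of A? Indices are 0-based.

[1] R0 /= -3  ⇒  (1, 2/3, -4/3, -2/3)
     R1 -= 1·R0  ⇒  (0, 1/3, 4/3, -4/3)
     R2 -= 1·R0  ⇒  (0, -5/3, 10/3, -1/3)
     R3 -= -1·R0  ⇒  (0, -10/3, 5/3, 4/3)
[2] R1 /= 1/3  ⇒  (0, 1, 4, -4)
     R0 -= 2/3·R1  ⇒  (1, 0, -4, 2)
     R2 -= -5/3·R1  ⇒  (0, 0, 10, -7)
     R3 -= -10/3·R1  ⇒  (0, 0, 15, -12)
[3] R2 /= 10  ⇒  (0, 0, 1, -7/10)
     R0 -= -4·R2  ⇒  (1, 0, 0, -4/5)
     R1 -= 4·R2  ⇒  (0, 1, 0, -6/5)
     R3 -= 15·R2  ⇒  (0, 0, 0, -3/2)
[4] R3 /= -3/2  ⇒  (0, 0, 0, 1)
     R0 -= -4/5·R3  ⇒  (1, 0, 0, 0)
     R1 -= -6/5·R3  ⇒  (0, 1, 0, 0)
     R2 -= -7/10·R3  ⇒  (0, 0, 1, 0)

rank = 4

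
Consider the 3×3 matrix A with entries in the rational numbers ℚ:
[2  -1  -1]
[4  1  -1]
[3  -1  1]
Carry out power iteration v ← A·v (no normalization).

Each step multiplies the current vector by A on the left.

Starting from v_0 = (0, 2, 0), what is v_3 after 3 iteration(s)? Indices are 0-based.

v_0 = (0, 2, 0).
v_1 = A·v_0 = (-2, 2, -2).
v_2 = A·v_1 = (-4, -4, -10).
v_3 = A·v_2 = (6, -10, -18).

v_3 = (6, -10, -18)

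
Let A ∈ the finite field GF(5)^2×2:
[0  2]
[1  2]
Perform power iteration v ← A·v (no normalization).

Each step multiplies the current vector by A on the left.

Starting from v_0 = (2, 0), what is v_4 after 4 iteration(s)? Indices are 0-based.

v_0 = (2, 0).
v_1 = A·v_0 = (0, 2).
v_2 = A·v_1 = (4, 4).
v_3 = A·v_2 = (3, 2).
v_4 = A·v_3 = (4, 2).

v_4 = (4, 2)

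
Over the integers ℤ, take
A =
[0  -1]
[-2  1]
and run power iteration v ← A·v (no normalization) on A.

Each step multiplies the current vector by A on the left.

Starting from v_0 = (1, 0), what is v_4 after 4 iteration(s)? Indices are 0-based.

v_4 = (6, -10)

v_0 = (1, 0).
v_1 = A·v_0 = (0, -2).
v_2 = A·v_1 = (2, -2).
v_3 = A·v_2 = (2, -6).
v_4 = A·v_3 = (6, -10).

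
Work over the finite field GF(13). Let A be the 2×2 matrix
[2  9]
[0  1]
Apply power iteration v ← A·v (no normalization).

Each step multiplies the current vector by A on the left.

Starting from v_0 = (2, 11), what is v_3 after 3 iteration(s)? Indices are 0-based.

v_3 = (7, 11)

v_0 = (2, 11).
v_1 = A·v_0 = (12, 11).
v_2 = A·v_1 = (6, 11).
v_3 = A·v_2 = (7, 11).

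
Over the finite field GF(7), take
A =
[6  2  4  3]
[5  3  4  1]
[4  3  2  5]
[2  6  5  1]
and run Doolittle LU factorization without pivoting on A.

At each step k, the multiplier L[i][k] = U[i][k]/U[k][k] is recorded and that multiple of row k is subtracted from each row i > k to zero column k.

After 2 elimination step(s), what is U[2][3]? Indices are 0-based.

U[2][3] = 4

Step 1: pivot at (0,0) is 6.
  row1 ← row1 − (2)·row0  ⇒  L[1][0]=2, U row1=(0, 6, 3, 2)
  row2 ← row2 − (3)·row0  ⇒  L[2][0]=3, U row2=(0, 4, 4, 3)
  row3 ← row3 − (5)·row0  ⇒  L[3][0]=5, U row3=(0, 3, 6, 0)
Step 2: pivot at (1,1) is 6.
  row2 ← row2 − (3)·row1  ⇒  L[2][1]=3, U row2=(0, 0, 2, 4)
  row3 ← row3 − (4)·row1  ⇒  L[3][1]=4, U row3=(0, 0, 1, 6)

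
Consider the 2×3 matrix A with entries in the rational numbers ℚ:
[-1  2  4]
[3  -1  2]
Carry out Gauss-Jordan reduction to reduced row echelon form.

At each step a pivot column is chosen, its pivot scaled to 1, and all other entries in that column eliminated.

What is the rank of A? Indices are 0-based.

pivot(0,0)=-1: scale R0 → (1, -2, -4)
  clear (1,0): R1 −= (3)R0 → (0, 5, 14)
pivot(1,1)=5: scale R1 → (0, 1, 14/5)
  clear (0,1): R0 −= (-2)R1 → (1, 0, 8/5)

rank = 2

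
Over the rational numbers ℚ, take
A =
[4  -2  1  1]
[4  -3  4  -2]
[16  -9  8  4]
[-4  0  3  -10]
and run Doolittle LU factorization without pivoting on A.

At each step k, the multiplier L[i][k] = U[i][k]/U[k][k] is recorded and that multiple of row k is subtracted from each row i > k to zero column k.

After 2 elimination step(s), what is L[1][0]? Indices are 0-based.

Step 1: pivot at (0,0) is 4.
  row1 ← row1 − (1)·row0  ⇒  L[1][0]=1, U row1=(0, -1, 3, -3)
  row2 ← row2 − (4)·row0  ⇒  L[2][0]=4, U row2=(0, -1, 4, 0)
  row3 ← row3 − (-1)·row0  ⇒  L[3][0]=-1, U row3=(0, -2, 4, -9)
Step 2: pivot at (1,1) is -1.
  row2 ← row2 − (1)·row1  ⇒  L[2][1]=1, U row2=(0, 0, 1, 3)
  row3 ← row3 − (2)·row1  ⇒  L[3][1]=2, U row3=(0, 0, -2, -3)

L[1][0] = 1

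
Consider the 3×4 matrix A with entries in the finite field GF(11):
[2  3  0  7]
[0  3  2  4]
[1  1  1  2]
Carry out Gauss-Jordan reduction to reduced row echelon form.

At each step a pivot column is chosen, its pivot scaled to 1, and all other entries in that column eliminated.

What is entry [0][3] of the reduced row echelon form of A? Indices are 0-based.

M[0][3] = 5

step 1: normalize row 0 (÷2) = (1, 7, 0, 9)
  row 2: subtract 1×row0 = (0, 5, 1, 4)
step 2: normalize row 1 (÷3) = (0, 1, 8, 5)
  row 0: subtract 7×row1 = (1, 0, 10, 7)
  row 2: subtract 5×row1 = (0, 0, 5, 1)
step 3: normalize row 2 (÷5) = (0, 0, 1, 9)
  row 0: subtract 10×row2 = (1, 0, 0, 5)
  row 1: subtract 8×row2 = (0, 1, 0, 10)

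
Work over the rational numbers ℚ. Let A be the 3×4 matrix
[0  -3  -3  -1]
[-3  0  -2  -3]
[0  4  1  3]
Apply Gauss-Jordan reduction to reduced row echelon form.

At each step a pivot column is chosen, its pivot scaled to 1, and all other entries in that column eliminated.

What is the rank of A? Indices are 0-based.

rank = 3

[1] R0 <-> R1
[1] R0 /= -3  ⇒  (1, 0, 2/3, 1)
[2] R1 /= -3  ⇒  (0, 1, 1, 1/3)
     R2 -= 4·R1  ⇒  (0, 0, -3, 5/3)
[3] R2 /= -3  ⇒  (0, 0, 1, -5/9)
     R0 -= 2/3·R2  ⇒  (1, 0, 0, 37/27)
     R1 -= 1·R2  ⇒  (0, 1, 0, 8/9)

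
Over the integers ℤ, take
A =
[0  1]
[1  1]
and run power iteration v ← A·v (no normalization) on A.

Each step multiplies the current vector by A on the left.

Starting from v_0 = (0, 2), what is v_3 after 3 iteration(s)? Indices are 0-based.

v_3 = (4, 6)

v_0 = (0, 2).
v_1 = A·v_0 = (2, 2).
v_2 = A·v_1 = (2, 4).
v_3 = A·v_2 = (4, 6).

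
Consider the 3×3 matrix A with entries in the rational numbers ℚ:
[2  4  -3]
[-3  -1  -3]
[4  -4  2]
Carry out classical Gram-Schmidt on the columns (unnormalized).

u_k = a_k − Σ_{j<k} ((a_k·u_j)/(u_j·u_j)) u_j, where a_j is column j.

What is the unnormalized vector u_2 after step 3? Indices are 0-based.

Step 1: u_0 = a_0 = (2, -3, 4).
Step 2: u_1 = a_1 − (-5/29)·u_0 = (126/29, -44/29, -96/29).
Step 3: u_2 = a_2 − (11/29)·u_0 − (-219/466)·u_1 = (-400/233, -600/233, -250/233).

u_2 = (-400/233, -600/233, -250/233)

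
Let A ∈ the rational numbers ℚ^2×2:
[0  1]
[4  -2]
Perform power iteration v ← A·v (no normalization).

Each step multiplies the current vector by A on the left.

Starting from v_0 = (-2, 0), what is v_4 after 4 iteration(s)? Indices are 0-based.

v_0 = (-2, 0).
v_1 = A·v_0 = (0, -8).
v_2 = A·v_1 = (-8, 16).
v_3 = A·v_2 = (16, -64).
v_4 = A·v_3 = (-64, 192).

v_4 = (-64, 192)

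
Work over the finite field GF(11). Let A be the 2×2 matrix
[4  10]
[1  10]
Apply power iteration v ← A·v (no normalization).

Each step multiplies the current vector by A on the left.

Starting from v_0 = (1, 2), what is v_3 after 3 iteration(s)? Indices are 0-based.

v_3 = (0, 6)

v_0 = (1, 2).
v_1 = A·v_0 = (2, 10).
v_2 = A·v_1 = (9, 3).
v_3 = A·v_2 = (0, 6).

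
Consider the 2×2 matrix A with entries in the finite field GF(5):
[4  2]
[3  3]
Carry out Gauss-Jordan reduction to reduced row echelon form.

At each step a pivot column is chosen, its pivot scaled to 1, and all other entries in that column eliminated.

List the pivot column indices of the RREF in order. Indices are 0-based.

step 1: normalize row 0 (÷4) = (1, 3)
  row 1: subtract 3×row0 = (0, 4)
step 2: normalize row 1 (÷4) = (0, 1)
  row 0: subtract 3×row1 = (1, 0)

pivot columns: 0, 1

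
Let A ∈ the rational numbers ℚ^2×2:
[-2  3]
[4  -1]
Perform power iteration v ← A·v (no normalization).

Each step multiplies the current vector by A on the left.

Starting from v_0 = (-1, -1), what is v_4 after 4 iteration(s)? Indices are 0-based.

v_0 = (-1, -1).
v_1 = A·v_0 = (-1, -3).
v_2 = A·v_1 = (-7, -1).
v_3 = A·v_2 = (11, -27).
v_4 = A·v_3 = (-103, 71).

v_4 = (-103, 71)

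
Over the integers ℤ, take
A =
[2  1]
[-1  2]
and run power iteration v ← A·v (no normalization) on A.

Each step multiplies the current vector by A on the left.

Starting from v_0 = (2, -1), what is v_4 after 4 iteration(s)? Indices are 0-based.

v_4 = (-38, -41)

v_0 = (2, -1).
v_1 = A·v_0 = (3, -4).
v_2 = A·v_1 = (2, -11).
v_3 = A·v_2 = (-7, -24).
v_4 = A·v_3 = (-38, -41).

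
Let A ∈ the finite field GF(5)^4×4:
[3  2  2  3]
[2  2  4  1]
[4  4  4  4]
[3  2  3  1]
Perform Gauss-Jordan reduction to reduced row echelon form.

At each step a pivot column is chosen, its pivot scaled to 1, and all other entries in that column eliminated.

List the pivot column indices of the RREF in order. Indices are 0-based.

pivot columns: 0, 1, 2, 3

step 1: normalize row 0 (÷3) = (1, 4, 4, 1)
  row 1: subtract 2×row0 = (0, 4, 1, 4)
  row 2: subtract 4×row0 = (0, 3, 3, 0)
  row 3: subtract 3×row0 = (0, 0, 1, 3)
step 2: normalize row 1 (÷4) = (0, 1, 4, 1)
  row 0: subtract 4×row1 = (1, 0, 3, 2)
  row 2: subtract 3×row1 = (0, 0, 1, 2)
step 3: normalize row 2 (÷1) = (0, 0, 1, 2)
  row 0: subtract 3×row2 = (1, 0, 0, 1)
  row 1: subtract 4×row2 = (0, 1, 0, 3)
  row 3: subtract 1×row2 = (0, 0, 0, 1)
step 4: normalize row 3 (÷1) = (0, 0, 0, 1)
  row 0: subtract 1×row3 = (1, 0, 0, 0)
  row 1: subtract 3×row3 = (0, 1, 0, 0)
  row 2: subtract 2×row3 = (0, 0, 1, 0)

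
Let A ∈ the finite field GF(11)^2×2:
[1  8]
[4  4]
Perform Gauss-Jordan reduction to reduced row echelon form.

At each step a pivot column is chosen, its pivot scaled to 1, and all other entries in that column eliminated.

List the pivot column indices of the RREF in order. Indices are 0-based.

pivot columns: 0, 1

pivot(0,0)=1: scale R0 → (1, 8)
  clear (1,0): R1 −= (4)R0 → (0, 5)
pivot(1,1)=5: scale R1 → (0, 1)
  clear (0,1): R0 −= (8)R1 → (1, 0)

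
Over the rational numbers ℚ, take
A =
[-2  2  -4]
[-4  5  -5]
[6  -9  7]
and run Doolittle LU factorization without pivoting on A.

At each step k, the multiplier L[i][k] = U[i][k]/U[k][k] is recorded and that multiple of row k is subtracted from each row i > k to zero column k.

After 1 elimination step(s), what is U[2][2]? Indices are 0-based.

U[2][2] = -5

Step 1: pivot at (0,0) is -2.
  row1 ← row1 − (2)·row0  ⇒  L[1][0]=2, U row1=(0, 1, 3)
  row2 ← row2 − (-3)·row0  ⇒  L[2][0]=-3, U row2=(0, -3, -5)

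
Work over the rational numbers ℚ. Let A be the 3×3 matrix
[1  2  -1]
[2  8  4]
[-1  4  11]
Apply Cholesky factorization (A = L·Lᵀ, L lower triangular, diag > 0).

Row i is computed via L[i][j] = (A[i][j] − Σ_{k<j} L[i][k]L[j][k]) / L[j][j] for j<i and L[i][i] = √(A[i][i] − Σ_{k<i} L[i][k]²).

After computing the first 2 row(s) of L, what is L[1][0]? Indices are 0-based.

Step 1: L[0][0] = √(1) = 1.
  L[1][0] = (2) / L[0][0] = 2.
Step 2: L[1][1] = √(4) = 2.

L[1][0] = 2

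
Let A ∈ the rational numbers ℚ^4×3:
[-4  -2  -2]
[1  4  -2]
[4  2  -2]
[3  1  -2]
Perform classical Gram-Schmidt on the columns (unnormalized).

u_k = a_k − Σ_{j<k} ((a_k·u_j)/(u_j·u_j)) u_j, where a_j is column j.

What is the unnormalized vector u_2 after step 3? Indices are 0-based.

Step 1: u_0 = a_0 = (-4, 1, 4, 3).
Step 2: u_1 = a_1 − (23/42)·u_0 = (4/21, 145/42, -4/21, -9/14).
Step 3: u_2 = a_2 − (-4/21)·u_0 − (-236/521)·u_1 = (-1394/521, -128/521, -690/521, -896/521).

u_2 = (-1394/521, -128/521, -690/521, -896/521)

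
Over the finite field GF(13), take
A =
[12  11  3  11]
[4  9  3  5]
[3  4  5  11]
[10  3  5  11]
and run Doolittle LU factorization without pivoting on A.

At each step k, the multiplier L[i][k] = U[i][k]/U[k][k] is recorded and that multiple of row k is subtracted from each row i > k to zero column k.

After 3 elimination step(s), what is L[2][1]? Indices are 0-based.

Step 1: pivot at (0,0) is 12.
  row1 ← row1 − (9)·row0  ⇒  L[1][0]=9, U row1=(0, 1, 2, 10)
  row2 ← row2 − (10)·row0  ⇒  L[2][0]=10, U row2=(0, 11, 1, 5)
  row3 ← row3 − (3)·row0  ⇒  L[3][0]=3, U row3=(0, 9, 9, 4)
Step 2: pivot at (1,1) is 1.
  row2 ← row2 − (11)·row1  ⇒  L[2][1]=11, U row2=(0, 0, 5, 12)
  row3 ← row3 − (9)·row1  ⇒  L[3][1]=9, U row3=(0, 0, 4, 5)
Step 3: pivot at (2,2) is 5.
  row3 ← row3 − (6)·row2  ⇒  L[3][2]=6, U row3=(0, 0, 0, 11)

L[2][1] = 11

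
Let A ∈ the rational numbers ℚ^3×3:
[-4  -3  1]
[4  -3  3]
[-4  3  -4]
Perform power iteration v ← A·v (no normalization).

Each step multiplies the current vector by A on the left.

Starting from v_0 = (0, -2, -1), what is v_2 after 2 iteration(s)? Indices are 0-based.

v_0 = (0, -2, -1).
v_1 = A·v_0 = (5, 3, -2).
v_2 = A·v_1 = (-31, 5, -3).

v_2 = (-31, 5, -3)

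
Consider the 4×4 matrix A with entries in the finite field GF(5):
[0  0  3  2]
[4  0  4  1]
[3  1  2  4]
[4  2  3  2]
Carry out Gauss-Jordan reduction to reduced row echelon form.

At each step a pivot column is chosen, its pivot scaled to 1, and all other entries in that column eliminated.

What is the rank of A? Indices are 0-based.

rank = 4

[1] R0 <-> R1
[1] R0 /= 4  ⇒  (1, 0, 1, 4)
     R2 -= 3·R0  ⇒  (0, 1, 4, 2)
     R3 -= 4·R0  ⇒  (0, 2, 4, 1)
[2] R1 <-> R2
[2] R1 /= 1  ⇒  (0, 1, 4, 2)
     R3 -= 2·R1  ⇒  (0, 0, 1, 2)
[3] R2 /= 3  ⇒  (0, 0, 1, 4)
     R0 -= 1·R2  ⇒  (1, 0, 0, 0)
     R1 -= 4·R2  ⇒  (0, 1, 0, 1)
     R3 -= 1·R2  ⇒  (0, 0, 0, 3)
[4] R3 /= 3  ⇒  (0, 0, 0, 1)
     R1 -= 1·R3  ⇒  (0, 1, 0, 0)
     R2 -= 4·R3  ⇒  (0, 0, 1, 0)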